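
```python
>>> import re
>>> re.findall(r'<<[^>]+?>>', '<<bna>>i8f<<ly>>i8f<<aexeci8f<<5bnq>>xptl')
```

['<<bna>>', '<<ly>>', '<<aexeci8f<<5bnq>>']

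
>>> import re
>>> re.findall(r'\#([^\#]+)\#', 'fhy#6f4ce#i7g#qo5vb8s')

['6f4ce']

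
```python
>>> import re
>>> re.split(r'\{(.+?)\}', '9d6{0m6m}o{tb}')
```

A non-greedy quantifier consumes as few characters as it can — just enough that the remainder of the pattern still matches from where it stops; whatever follows it matches normally.
Matches to split on: at [3:9] → '{0m6m}'; at [10:14] → '{tb}'.
`re.split` interleaves the captured-group text with the surrounding fragments.

['9d6', '0m6m', 'o', 'tb', '']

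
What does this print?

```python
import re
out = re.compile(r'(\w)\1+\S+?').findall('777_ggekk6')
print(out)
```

`\1` has to match the exact text group 1 already captured.
One capturing group, so `findall` returns just the captured substring from each match — 3 in all.

['7', 'g', 'k']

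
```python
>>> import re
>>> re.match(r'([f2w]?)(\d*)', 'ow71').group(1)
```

''

This matches optionally one of [f2w] (captured); then zero or more of a digit (captured).
`match` is anchored at position 0; if the pattern doesn't fit there, it returns None.
The match spans [0:0] → ''.
Captured: group 1 = '', group 2 = ''.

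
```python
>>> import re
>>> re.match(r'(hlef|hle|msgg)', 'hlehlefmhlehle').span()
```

`match` is anchored at position 0; if the pattern doesn't fit there, it returns None.
The match spans [0:3] → 'hle'.

(0, 3)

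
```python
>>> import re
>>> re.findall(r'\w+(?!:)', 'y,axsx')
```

`(?!…)`/`(?<!…)` only lets a position through if the neighbouring text does NOT match; no characters are consumed.
Since nothing is captured, `findall` lists the 2 matched substrings directly.

['y', 'axsx']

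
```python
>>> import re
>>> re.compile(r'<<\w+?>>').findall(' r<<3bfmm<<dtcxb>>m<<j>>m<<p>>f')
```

['<<dtcxb>>', '<<j>>', '<<p>>']

Matches: at [9:18] → '<<dtcxb>>'; at [19:24] → '<<j>>'; at [25:30] → '<<p>>'.
No capturing groups, so `findall` returns the 3 full match strings.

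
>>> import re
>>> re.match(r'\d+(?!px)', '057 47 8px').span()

(0, 3)

With `match`, the pattern is implicitly anchored at the beginning.
The match spans [0:3] → '057'.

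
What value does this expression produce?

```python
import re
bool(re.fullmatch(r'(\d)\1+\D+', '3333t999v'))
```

After group 1 captures some text, `\1` only succeeds where that same text appears again.
`re.fullmatch` requires the pattern to consume the entire string.
Here there's no way to consume every character, so the call returns None, and `bool(None)` is False.

False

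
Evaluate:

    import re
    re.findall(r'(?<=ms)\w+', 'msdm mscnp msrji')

The `(?=…)`/`(?<=…)` assertion just peeks at neighbouring text; it doesn't advance the match position.
Walking the string: at [2:4] → 'dm'; at [7:10] → 'cnp'; at [13:16] → 'rji'.
With no groups in the pattern, `findall` gives back each whole match — 3 here.

['dm', 'cnp', 'rji']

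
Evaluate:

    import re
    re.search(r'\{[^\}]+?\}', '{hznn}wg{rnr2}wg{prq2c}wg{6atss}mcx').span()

(0, 6)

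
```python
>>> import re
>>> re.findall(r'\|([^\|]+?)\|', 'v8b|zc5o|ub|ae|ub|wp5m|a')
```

['zc5o', 'ae', 'wp5m']

One capturing group, so `findall` returns just the captured substring from each match — 3 in all.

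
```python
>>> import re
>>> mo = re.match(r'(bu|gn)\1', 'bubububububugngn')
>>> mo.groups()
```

After group 1 captures some text, `\1` only succeeds where that same text appears again.
`re.match` only tries the pattern at the start of the string.
The match spans [0:4] → 'bubu'.
Captured: group 1 = 'bu'.

('bu',)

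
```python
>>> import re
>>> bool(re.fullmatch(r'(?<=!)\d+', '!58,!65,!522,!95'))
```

Because the assertion is zero-width, the text it checks is not consumed and won't appear in the result.
For `fullmatch`, every character of the input must be accounted for by the pattern.
Here there's no way to consume every character, so the call returns None, and `bool(None)` is False.

False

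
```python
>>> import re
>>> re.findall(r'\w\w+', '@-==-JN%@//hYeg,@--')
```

['JN', 'hYeg']

The pattern matches a word character; then one or more of a word character.
Since nothing is captured, `findall` lists the 2 matched substrings directly.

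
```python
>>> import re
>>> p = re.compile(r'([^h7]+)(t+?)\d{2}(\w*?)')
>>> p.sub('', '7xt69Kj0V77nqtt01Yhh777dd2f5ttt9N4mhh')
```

'7Kj0V77Yhh777dd2f5ttt9N4mhh'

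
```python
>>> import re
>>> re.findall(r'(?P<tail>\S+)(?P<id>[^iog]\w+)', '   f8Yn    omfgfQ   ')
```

With 2 capturing groups, `findall` returns a 2-tuple per match.

[('f8', 'Yn'), ('omfg', 'fQ')]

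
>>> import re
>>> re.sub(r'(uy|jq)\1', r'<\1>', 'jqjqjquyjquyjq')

After group 1 captures some text, `\1` only succeeds where that same text appears again.
The replacement refers to a captured group, so each match is rewritten using its own captured text.

'<jq>jquyjquyjq'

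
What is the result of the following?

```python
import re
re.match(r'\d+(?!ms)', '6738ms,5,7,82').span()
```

(0, 3)

`(?!…)`/`(?<!…)` only lets a position through if the neighbouring text does NOT match; no characters are consumed.
`re.match` only tries the pattern at the start of the string.
The match spans [0:3] → '673'.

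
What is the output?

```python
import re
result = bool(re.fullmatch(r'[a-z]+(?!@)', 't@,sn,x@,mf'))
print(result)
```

False

A negative assertion filters positions out without eating any characters.
For `fullmatch`, every character of the input must be accounted for by the pattern.
Here there's no way to consume every character, so the call returns None, and `bool(None)` is False.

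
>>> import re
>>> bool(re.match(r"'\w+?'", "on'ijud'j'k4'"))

False

`match` is anchored at position 0; if the pattern doesn't fit there, it returns None.
Here position 0 doesn't satisfy it, so the call returns None, and `bool(None)` is False.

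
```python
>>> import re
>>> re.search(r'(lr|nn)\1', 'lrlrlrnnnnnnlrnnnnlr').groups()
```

('lr',)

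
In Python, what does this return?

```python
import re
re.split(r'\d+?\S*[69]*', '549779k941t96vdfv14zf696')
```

['', '']

The pattern matches one or more of a digit (lazy); then zero or more of a non-whitespace character; then zero or more of one of [69].
Matches to split on: at [0:24] → '549779k941t96vdfv14zf696'.
`split` removes every match and returns the 2 fragments in between.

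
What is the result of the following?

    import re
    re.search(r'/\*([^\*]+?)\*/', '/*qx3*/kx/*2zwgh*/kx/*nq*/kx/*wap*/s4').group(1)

'qx3'

`re.search` scans for the first position where the pattern succeeds.
The match spans [0:7] → '/*qx3*/'.
Captured: group 1 = 'qx3'.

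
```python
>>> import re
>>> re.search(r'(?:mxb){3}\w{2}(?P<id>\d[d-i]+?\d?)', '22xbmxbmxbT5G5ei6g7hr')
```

None

Pattern: the literal 'mxb' repeated 3 times, then exactly 2 of a word character; then a digit, then one or more of a character in [d-i] (lazy), then optionally a digit (captured as 'id').
`re.search` tries every starting position until one works.
Here nothing in the string fits, so the call returns None.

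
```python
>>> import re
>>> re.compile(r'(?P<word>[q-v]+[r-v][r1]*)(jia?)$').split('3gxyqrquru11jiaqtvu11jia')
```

Pattern: one or more of a character in [q-v], then a character in [r-v], then zero or more of one of [r1] (captured as 'word'); then the literal 'ji', then optionally the literal 'a' (captured); then anchored at the end.
`re.split` interleaves the captured-group text with the surrounding fragments.

['3gxyqrquru11jia', 'qtvu11', 'jia', '']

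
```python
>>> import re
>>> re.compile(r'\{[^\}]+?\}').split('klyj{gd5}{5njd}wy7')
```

['klyj', '', 'wy7']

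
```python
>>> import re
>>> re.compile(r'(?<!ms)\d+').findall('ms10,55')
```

`(?!…)`/`(?<!…)` only lets a position through if the neighbouring text does NOT match; no characters are consumed.
Matches: at [3:4] → '0'; at [5:7] → '55'.
`findall` yields the raw match text (2 of them) because the pattern has no groups.

['0', '55']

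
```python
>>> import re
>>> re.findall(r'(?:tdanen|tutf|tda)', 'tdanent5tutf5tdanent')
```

The regex engine tests alternatives in the order written; an earlier branch that matches wins even if a later one would match more.
Since nothing is captured, `findall` lists the 3 matched substrings directly.

['tdanen', 'tutf', 'tdanen']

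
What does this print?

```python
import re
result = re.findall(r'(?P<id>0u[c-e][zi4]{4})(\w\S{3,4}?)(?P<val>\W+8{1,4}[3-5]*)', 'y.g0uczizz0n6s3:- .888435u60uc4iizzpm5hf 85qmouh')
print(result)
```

The pattern matches the literal '0u', then a character in [c-e], then exactly 4 of one of [zi4] (captured as 'id'); then a word character, then 3 to 4 of a non-whitespace character (lazy) (captured); then one or more of a non-word character, then 1 to 4 of the literal '8', then zero or more of a character in [3-5] (captured as 'val').
Walking the string: at [3:25] match '0uczizz0n6s3:- .888435', groups = ('0uczizz', '0n6s3', ':- .888435').
With 3 capturing groups, `findall` returns a 3-tuple per match.

[('0uczizz', '0n6s3', ':- .888435')]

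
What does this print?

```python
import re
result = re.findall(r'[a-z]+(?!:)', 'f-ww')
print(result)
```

['f', 'ww']

A negative assertion filters positions out without eating any characters.
With no groups in the pattern, `findall` gives back each whole match — 2 here.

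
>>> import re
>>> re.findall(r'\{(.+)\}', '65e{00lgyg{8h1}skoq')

['00lgyg{8h1']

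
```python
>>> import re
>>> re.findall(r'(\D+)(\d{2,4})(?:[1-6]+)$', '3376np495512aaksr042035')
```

[('aaksr', '0420')]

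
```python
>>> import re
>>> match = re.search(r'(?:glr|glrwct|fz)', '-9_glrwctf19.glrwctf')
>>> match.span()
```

Branches in `(...|...)` are attempted left-to-right; the first branch that allows the whole pattern to succeed is taken.
`search` walks the string left to right and returns the first match it finds.
The match spans [3:6] → 'glr'.

(3, 6)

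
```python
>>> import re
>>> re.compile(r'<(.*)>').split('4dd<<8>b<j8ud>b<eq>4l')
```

Matches to split on: at [3:19] → '<<8>b<j8ud>b<eq>'.
The group in the pattern means `split` returns the separators' captures alongside the pieces.

['4dd', '<8>b<j8ud>b<eq', '4l']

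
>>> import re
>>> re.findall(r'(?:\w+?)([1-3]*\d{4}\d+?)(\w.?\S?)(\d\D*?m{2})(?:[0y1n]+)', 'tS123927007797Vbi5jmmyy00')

[('123927007797', 'Vbi', '5jmm')]

Lazy quantifiers expand one character at a time until the remainder of the pattern can match.
3 groups means the one result is a tuple of 3 captured strings — 1 here.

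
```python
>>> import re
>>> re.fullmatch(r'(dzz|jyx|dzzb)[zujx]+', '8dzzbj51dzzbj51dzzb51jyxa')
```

None

`re.fullmatch` is like wrapping the pattern in `^…$` (in single-line mode).
Here the pattern can't cover the whole string, so the call returns None.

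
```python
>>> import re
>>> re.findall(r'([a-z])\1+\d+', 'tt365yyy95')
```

The backreference `\1` re-matches whatever the first group consumed, character for character.
Because there's exactly one group, `findall` drops the full match and keeps group 1 from each hit.

['t', 'y']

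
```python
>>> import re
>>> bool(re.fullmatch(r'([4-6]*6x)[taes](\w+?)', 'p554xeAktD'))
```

The pattern matches zero or more of a character in [4-6], then the literal '6x' (captured); then one of [taes]; then one or more of a word character (lazy) (captured).
`re.fullmatch` is like wrapping the pattern in `^…$` (in single-line mode).
Here the pattern can't cover the whole string, so the call returns None, and `bool(None)` is False.

False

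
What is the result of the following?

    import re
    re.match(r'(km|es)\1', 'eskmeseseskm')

None

With `match`, the pattern is implicitly anchored at the beginning.
Here the pattern fails at index 0, so the call returns None.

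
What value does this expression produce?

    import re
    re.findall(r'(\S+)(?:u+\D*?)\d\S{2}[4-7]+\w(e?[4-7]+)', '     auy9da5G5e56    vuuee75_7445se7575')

[('a', '5'), ('vu', 'e7575')]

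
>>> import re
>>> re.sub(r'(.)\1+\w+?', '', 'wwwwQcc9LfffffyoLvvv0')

'LoL'

`\1` has to match the exact text group 1 already captured.
Every occurrence is swapped for ''.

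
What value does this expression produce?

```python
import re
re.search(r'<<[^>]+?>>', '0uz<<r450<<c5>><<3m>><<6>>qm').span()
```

(3, 15)

`re.search` tries every starting position until one works.
The match spans [3:15] → '<<r450<<c5>>'.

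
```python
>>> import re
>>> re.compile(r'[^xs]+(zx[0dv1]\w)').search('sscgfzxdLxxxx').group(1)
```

Pattern: one or more of any character except [xs]; then the literal 'zx', then one of [0dv1], then a word character (captured).
Unlike `match`, `search` isn't anchored — it looks for the pattern anywhere in the string.
The match spans [2:9] → 'cgfzxdL'.
Captured: group 1 = 'zxdL'.

'zxdL'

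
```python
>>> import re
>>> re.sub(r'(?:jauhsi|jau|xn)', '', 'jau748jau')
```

'748'

Matches: at [0:3] → 'jau'; at [6:9] → 'jau'.
Each match is replaced by ''.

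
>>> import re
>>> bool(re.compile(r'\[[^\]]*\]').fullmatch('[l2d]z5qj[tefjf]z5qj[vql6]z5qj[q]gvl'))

For `fullmatch`, every character of the input must be accounted for by the pattern.
Here the string isn't matched end-to-end, so the call returns None, and `bool(None)` is False.

False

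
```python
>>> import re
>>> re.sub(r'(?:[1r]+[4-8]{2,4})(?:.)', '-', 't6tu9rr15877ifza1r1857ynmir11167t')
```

Pattern: one or more of one of [1r], then 2 to 4 of a character in [4-8] (non-capturing group); then any character (non-capturing group).
`sub` substitutes '-' at each match site.

't6tu9-fza-nmi-'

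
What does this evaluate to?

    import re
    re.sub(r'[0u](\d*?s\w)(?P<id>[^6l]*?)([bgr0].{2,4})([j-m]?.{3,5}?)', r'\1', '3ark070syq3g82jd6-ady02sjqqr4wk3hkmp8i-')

'3ark70sydy2sjp8i-'

The pattern matches one of [0u]; then zero or more of a digit (lazy), then the literal 's', then a word character (captured); then zero or more of any character except [6l] (lazy) (captured as 'id'); then one of [bgr0], then 2 to 4 of any character (captured); then optionally a character in [j-m], then 3 to 5 of any character (lazy) (captured).
The `?` after the quantifier makes it lazy — it takes as little as possible before letting the rest of the pattern try.
Matches: at [4:19] → '070syq3g82jd6-a'; at [21:35] → '02sjqqr4wk3hkm'.
The replacement refers to a captured group, so each match is rewritten using its own captured text.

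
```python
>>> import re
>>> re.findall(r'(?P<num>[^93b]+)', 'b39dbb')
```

Pattern: one or more of any character except [93b] (captured as 'num').
Matches: at [3:4] match 'd', group 1 = 'd'.
One capturing group, so `findall` returns just the captured substring from the one match — 1 in all.

['d']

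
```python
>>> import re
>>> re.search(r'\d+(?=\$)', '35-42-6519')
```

None

The `(?=…)`/`(?<=…)` assertion just peeks at neighbouring text; it doesn't advance the match position.
`re.search` tries every starting position until one works.
Here no position works, so the call returns None.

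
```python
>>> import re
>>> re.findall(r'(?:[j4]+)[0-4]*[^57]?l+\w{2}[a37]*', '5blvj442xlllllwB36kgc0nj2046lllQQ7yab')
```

This matches one or more of one of [j4] (non-capturing group); then zero or more of a character in [0-4], then optionally any character except [57], then one or more of the literal 'l'; then exactly 2 of a word character, then zero or more of one of [a37].
Scanning left to right: at [4:17] → 'j442xlllllwB3'; at [23:34] → 'j2046lllQQ7'.
`findall` yields the raw match text (2 of them) because the pattern has no groups.

['j442xlllllwB3', 'j2046lllQQ7']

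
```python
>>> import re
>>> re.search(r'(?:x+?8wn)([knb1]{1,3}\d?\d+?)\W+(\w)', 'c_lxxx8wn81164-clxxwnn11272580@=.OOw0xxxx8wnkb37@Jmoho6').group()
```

'xxxx8wnkb37@J'

The match spans [37:50] → 'xxxx8wnkb37@J'.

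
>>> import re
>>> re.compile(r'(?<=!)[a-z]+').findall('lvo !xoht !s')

The `(?=…)`/`(?<=…)` assertion just peeks at neighbouring text; it doesn't advance the match position.
Since nothing is captured, `findall` lists the 2 matched substrings directly.

['xoht', 's']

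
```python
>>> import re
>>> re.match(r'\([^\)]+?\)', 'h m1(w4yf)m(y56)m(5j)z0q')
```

None

`re.match` won't scan ahead — the pattern has to work from the very first character.
Here the string doesn't start with a match, so the call returns None.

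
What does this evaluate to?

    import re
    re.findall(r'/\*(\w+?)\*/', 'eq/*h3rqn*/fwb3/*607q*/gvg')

Because there's exactly one group, `findall` drops the full match and keeps group 1 from each hit.

['h3rqn', '607q']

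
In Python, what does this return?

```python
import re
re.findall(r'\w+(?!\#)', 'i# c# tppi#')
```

['tpp']

The negative lookaround is zero-width — it rules out positions where the adjacent text would match, without consuming anything.
Walking the string: at [6:9] → 'tpp'.
`findall` yields the raw match text (1 of them) because the pattern has no groups.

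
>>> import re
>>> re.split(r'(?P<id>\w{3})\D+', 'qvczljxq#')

['', 'qvc', '']

`re.split` interleaves the captured-group text with the surrounding fragments.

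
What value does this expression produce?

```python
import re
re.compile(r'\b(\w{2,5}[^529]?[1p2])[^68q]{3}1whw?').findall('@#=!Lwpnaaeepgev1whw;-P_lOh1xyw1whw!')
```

Pattern: a word boundary (`\b`, zero-width); then 2 to 5 of a word character, then optionally any character except [529], then one of [1p2] (captured); then exactly 3 of any character except [68q], then the literal '1wh', then optionally the literal 'w'.
Because there's exactly one group, `findall` drops the full match and keeps group 1 from the one hit.

['P_lOh1']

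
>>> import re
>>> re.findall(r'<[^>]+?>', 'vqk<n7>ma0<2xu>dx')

Since nothing is captured, `findall` lists the 2 matched substrings directly.

['<n7>', '<2xu>']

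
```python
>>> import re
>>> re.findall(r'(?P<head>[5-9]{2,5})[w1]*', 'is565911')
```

Pattern: 2 to 5 of a character in [5-9] (captured as 'head'); then zero or more of one of [w1].
One capturing group, so `findall` returns just the captured substring from the one match — 1 in all.

['5659']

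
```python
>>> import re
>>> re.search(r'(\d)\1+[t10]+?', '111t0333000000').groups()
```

('1',)

A backreference is literal: `\1` must see the identical characters the first group matched.
`re.search` scans for the first position where the pattern succeeds.
The match spans [0:4] → '111t'.
Captured: group 1 = '1'.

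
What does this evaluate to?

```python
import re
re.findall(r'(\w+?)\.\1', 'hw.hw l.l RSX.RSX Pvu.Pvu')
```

['hw', 'l', 'RSX', 'Pvu']

`\1` is not a pattern — it's the concrete string captured by group 1, re-applied verbatim.
Scanning left to right: at [0:5] match 'hw.hw', group 1 = 'hw'; at [6:9] match 'l.l', group 1 = 'l'; at [10:17] match 'RSX.RSX', group 1 = 'RSX'; at [18:25] match 'Pvu.Pvu', group 1 = 'Pvu'.
One capturing group, so `findall` returns just the captured substring from each match — 4 in all.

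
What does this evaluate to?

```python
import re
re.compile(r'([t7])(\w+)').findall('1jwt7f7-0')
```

Pattern: one of [t7] (captured); then one or more of a word character (captured).
Matches: at [3:7] match 't7f7', groups = ('t', '7f7').
`findall` packs the 2 group values into a tuple for every match.

[('t', '7f7')]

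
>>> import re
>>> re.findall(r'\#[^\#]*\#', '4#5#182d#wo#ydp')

Matches: at [1:4] → '#5#'; at [8:12] → '#wo#'.
With no groups in the pattern, `findall` gives back each whole match — 2 here.

['#5#', '#wo#']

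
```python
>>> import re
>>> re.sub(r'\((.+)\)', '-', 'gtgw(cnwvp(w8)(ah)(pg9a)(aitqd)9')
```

Every occurrence is swapped for '-'.

'gtgw-9'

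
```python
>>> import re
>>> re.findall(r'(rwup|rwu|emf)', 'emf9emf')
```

`findall` collects group 1 from each match (2 total).

['emf', 'emf']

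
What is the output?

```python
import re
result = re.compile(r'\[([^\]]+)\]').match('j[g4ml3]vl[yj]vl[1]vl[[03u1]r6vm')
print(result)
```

With `match`, the pattern is implicitly anchored at the beginning.
Here the string doesn't start with a match, so the call returns None.

None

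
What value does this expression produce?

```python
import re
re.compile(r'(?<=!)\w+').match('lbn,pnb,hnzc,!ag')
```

Lookahead/lookbehind check context without consuming it, so the matched span excludes the asserted characters.
`re.match` won't scan ahead — the pattern has to work from the very first character.
Here the pattern fails at index 0, so the call returns None.

None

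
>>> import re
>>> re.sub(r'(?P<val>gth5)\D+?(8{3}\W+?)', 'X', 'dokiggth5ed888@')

'dokigX'

Every occurrence is swapped for 'X'.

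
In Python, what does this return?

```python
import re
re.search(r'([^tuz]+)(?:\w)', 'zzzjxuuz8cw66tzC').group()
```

'jxu'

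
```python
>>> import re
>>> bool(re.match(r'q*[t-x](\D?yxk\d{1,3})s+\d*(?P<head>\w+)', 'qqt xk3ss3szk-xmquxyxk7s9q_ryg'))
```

False

The pattern matches zero or more of a literal 'q', then a character in [t-x]; then optionally a non-digit, then the literal 'yxk', then 1 to 3 of a digit (captured); then one or more of the literal 's', then zero or more of a digit; then one or more of a word character (captured as 'head').
`match` is anchored at position 0; if the pattern doesn't fit there, it returns None.
Here the string doesn't start with a match, so the call returns None, and `bool(None)` is False.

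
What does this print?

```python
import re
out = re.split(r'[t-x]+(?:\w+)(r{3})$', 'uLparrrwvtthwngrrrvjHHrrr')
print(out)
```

The pattern matches one or more of a character in [t-x]; then one or more of a word character (non-capturing group); then exactly 3 of a literal 'r' (captured); then anchored at the end.
With a capturing group present, the delimiter's captured portion is kept in the result list.

['', 'rrr', '']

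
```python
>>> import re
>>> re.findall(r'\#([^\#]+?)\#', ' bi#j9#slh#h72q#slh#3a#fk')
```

Matches: at [3:7] match '#j9#', group 1 = 'j9'; at [10:16] match '#h72q#', group 1 = 'h72q'; at [19:23] match '#3a#', group 1 = '3a'.
`findall` collects group 1 from each match (3 total).

['j9', 'h72q', '3a']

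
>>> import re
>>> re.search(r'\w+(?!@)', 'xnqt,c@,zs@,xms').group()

'xnqt'

A negative assertion filters positions out without eating any characters.
`re.search` scans for the first position where the pattern succeeds.
The match spans [0:4] → 'xnqt'.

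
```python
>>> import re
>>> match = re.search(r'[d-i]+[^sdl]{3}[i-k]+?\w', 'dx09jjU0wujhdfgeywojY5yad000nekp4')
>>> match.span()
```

The pattern matches one or more of a character in [d-i], then exactly 3 of any character except [sdl]; then one or more of a character in [i-k] (lazy), then a word character.
`re.search` tries every starting position until one works.
The match spans [0:6] → 'dx09jj'.

(0, 6)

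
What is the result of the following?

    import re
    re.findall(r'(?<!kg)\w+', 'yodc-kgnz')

['yodc', 'kgnz']

The negative lookahead/lookbehind blocks any match where the forbidden context is present.
Since nothing is captured, `findall` lists the 2 matched substrings directly.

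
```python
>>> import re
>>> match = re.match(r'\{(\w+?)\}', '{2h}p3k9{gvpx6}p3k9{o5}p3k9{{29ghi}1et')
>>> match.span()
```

(0, 4)

`re.match` won't scan ahead — the pattern has to work from the very first character.
The match spans [0:4] → '{2h}'.
Captured: group 1 = '2h'.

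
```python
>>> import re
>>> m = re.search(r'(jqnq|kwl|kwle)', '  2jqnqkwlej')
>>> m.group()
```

'jqnq'

The match spans [3:7] → 'jqnq'.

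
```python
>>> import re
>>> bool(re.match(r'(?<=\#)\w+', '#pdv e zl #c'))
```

Because the assertion is zero-width, the text it checks is not consumed and won't appear in the result.
`re.match` only tries the pattern at the start of the string.
Here the pattern fails at index 0, so the call returns None, and `bool(None)` is False.

False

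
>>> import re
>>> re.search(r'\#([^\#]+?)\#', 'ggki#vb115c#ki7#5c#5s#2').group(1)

'vb115c'

The match spans [4:12] → '#vb115c#'.
Captured: group 1 = 'vb115c'.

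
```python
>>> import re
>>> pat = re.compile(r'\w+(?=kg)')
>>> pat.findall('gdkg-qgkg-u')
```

Because the assertion is zero-width, the text it checks is not consumed and won't appear in the result.
Since nothing is captured, `findall` lists the 2 matched substrings directly.

['gd', 'qg']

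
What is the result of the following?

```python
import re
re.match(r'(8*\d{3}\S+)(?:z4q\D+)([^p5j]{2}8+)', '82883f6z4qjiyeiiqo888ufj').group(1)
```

'82883f6'

The pattern matches zero or more of the literal '8', then exactly 3 of a digit, then one or more of a non-whitespace character (captured); then the literal 'z4q', then one or more of a non-digit (non-capturing group); then exactly 2 of any character except [p5j], then one or more of the literal '8' (captured).
With `match`, the pattern is implicitly anchored at the beginning.
The match spans [0:21] → '82883f6z4qjiyeiiqo888'.
Captured: group 1 = '82883f6', group 2 = '888'.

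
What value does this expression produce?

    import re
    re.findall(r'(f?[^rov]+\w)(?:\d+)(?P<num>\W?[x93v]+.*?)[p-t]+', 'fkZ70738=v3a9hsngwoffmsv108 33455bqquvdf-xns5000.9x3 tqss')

[('fkZ7073', '=v3a9h'), ('ffmsv', ' 33455b'), ('df-xns500', '.9x3 ')]

A `+?`/`*?`/`{m,n}?` starts at its minimum and grows only as far as needed for what follows to match.
Multiple groups make `findall` return tuples — one 2-tuple for each match.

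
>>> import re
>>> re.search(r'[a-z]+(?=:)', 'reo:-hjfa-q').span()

(0, 3)

The positive lookaround only admits positions where the adjacent text matches; those characters stay outside the span.
Unlike `match`, `search` isn't anchored — it looks for the pattern anywhere in the string.
The match spans [0:3] → 'reo'.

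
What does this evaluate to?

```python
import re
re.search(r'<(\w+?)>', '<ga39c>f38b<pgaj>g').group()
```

'<ga39c>'

`search` walks the string left to right and returns the first match it finds.
The match spans [0:7] → '<ga39c>'.
Captured: group 1 = 'ga39c'.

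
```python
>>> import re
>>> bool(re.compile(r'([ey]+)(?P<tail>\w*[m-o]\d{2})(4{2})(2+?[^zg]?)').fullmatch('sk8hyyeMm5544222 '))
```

False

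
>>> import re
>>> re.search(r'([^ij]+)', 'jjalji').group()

This matches one or more of any character except [ij] (captured).
`re.search` scans for the first position where the pattern succeeds.
The match spans [2:4] → 'al'.
Captured: group 1 = 'al'.

'al'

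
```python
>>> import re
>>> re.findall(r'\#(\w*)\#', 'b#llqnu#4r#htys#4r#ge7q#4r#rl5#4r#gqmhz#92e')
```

`findall` collects group 1 from each match (5 total).

['llqnu', 'htys', 'ge7q', 'rl5', 'gqmhz']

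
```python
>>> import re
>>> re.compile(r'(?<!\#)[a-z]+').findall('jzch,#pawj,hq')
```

Because the assertion is negative and zero-width, positions next to the forbidden text are skipped.
With no groups in the pattern, `findall` gives back each whole match — 3 here.

['jzch', 'awj', 'hq']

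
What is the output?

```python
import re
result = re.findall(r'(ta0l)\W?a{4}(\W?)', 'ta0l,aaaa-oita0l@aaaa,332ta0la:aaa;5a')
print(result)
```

[('ta0l', '-'), ('ta0l', ',')]

2 groups means each result is a tuple of 2 captured strings — 2 here.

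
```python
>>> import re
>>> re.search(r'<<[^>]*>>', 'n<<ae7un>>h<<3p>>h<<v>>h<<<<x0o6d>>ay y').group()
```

'<<ae7un>>'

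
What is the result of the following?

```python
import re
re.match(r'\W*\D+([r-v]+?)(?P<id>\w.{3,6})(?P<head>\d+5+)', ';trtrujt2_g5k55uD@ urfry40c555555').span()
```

`re.match` only tries the pattern at the start of the string.
The match spans [0:15] → ';trtrujt2_g5k55'.

(0, 15)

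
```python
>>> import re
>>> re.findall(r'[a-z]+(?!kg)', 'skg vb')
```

The negative lookahead/lookbehind blocks any match where the forbidden context is present.
Matches: at [0:3] → 'skg'; at [4:6] → 'vb'.
No capturing groups, so `findall` returns the 2 full match strings.

['skg', 'vb']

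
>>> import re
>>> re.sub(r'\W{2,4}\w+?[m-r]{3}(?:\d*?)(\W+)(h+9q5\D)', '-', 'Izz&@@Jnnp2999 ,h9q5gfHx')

Every occurrence is swapped for '-'.

'Izz-fHx'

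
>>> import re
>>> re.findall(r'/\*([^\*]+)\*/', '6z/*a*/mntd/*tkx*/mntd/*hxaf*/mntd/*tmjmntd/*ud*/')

['a', 'tkx', 'hxaf', 'ud']

Because there's exactly one group, `findall` drops the full match and keeps group 1 from each hit.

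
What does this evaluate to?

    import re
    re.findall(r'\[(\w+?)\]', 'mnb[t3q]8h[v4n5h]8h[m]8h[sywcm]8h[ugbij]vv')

With a single group, `findall` returns only what that group captured — 5 items.

['t3q', 'v4n5h', 'm', 'sywcm', 'ugbij']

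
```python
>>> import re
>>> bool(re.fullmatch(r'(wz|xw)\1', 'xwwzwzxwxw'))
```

`fullmatch` succeeds only if the pattern covers the string from start to end.
Here there's no way to consume every character, so the call returns None, and `bool(None)` is False.

False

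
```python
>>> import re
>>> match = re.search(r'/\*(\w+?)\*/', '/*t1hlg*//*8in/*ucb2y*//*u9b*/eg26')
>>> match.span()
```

(0, 9)

Unlike `match`, `search` isn't anchored — it looks for the pattern anywhere in the string.
The match spans [0:9] → '/*t1hlg*/'.
Captured: group 1 = 't1hlg'.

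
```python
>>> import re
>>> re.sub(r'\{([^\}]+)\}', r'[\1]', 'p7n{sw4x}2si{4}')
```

Matches: at [3:9] → '{sw4x}'; at [12:15] → '{4}'.
The replacement refers to a captured group, so each match is rewritten using its own captured text.

'p7n[sw4x]2si[4]'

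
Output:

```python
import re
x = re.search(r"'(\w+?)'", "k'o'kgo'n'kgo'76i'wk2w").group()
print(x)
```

'o'

`re.search` tries every starting position until one works.
The match spans [1:4] → "'o'".
Captured: group 1 = 'o'.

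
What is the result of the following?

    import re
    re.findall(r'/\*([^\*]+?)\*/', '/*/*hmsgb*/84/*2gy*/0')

Because there's exactly one group, `findall` drops the full match and keeps group 1 from each hit.

['hmsgb', '2gy']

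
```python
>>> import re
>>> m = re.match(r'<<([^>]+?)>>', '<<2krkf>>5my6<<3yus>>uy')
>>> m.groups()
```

('2krkf',)

The match spans [0:9] → '<<2krkf>>'.
Captured: group 1 = '2krkf'.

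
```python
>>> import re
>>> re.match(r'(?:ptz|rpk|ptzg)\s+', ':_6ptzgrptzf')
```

None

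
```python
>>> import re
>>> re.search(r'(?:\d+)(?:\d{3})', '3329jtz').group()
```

'3329'

The pattern matches one or more of a digit (non-capturing group); then exactly 3 of a digit (non-capturing group).
Unlike `match`, `search` isn't anchored — it looks for the pattern anywhere in the string.
The match spans [0:4] → '3329'.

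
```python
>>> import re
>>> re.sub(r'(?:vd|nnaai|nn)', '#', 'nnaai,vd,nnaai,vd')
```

'#,#,#,#'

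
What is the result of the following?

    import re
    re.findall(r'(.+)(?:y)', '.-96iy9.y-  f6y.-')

['.-96iy9.y-  f6']

The pattern matches one or more of any character (captured); then a literal 'y' (non-capturing group).
Because there's exactly one group, `findall` drops the full match and keeps group 1 from the one hit.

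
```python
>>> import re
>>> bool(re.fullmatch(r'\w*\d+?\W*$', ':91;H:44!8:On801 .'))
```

False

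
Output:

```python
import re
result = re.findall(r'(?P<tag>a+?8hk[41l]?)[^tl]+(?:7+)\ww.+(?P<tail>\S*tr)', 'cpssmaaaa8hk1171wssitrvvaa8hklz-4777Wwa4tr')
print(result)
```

Pattern: one or more of a literal 'a' (lazy), then the literal '8hk', then optionally one of [41l] (captured as 'tag'); then one or more of any character except [tl]; then one or more of a literal '7' (non-capturing group); then a word character, then the literal 'w', then one or more of any character; then zero or more of a non-whitespace character, then the literal 'tr' (captured as 'tail').
Matches: at [5:42] match 'aaaa8hk1171wssitrvvaa8hklz-4777Wwa4tr', groups = ('aaaa8hk1', 'tr').
With 2 capturing groups, `findall` returns a 2-tuple per match.

[('aaaa8hk1', 'tr')]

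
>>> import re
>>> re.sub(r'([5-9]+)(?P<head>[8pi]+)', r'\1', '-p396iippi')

The pattern matches one or more of a character in [5-9] (captured); then one or more of one of [8pi] (captured as 'head').
Matches: at [3:10] → '96iippi'.
`\1` in the replacement pulls in group 1's text for each match.

'-p396'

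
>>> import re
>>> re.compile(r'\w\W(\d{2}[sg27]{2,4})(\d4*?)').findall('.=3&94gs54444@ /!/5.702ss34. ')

[('94gs', '5'), ('702ss', '3')]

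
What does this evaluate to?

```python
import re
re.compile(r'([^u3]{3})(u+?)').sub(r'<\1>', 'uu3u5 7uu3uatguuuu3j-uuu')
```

This matches exactly 3 of any character except [u3] (captured); then one or more of a literal 'u' (lazy) (captured).
A `+?`/`*?`/`{m,n}?` starts at its minimum and grows only as far as needed for what follows to match.
Matches: at [4:8] → '5 7u'; at [11:15] → 'atgu'.
The replacement refers to a captured group, so each match is rewritten using its own captured text.

'uu3u<5 7>u3u<atg>uuu3j-uuu'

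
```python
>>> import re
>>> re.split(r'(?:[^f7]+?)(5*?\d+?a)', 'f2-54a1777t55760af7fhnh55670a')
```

['f', '54a', '1777', '55760a', 'f7f', '55670a', '']

Pattern: one or more of any character except [f7] (lazy) (non-capturing group); then zero or more of a literal '5' (lazy), then one or more of a digit (lazy), then a literal 'a' (captured).
Because the quantifier is non-greedy, it stops expanding at the earliest point where the rest of the pattern can succeed.
Matches to split on: at [1:6] → '2-54a'; at [10:17] → 't55760a'; at [20:29] → 'hnh55670a'.
`re.split` interleaves the captured-group text with the surrounding fragments.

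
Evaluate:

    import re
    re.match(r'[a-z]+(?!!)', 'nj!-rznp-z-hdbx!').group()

With `match`, the pattern is implicitly anchored at the beginning.
The match spans [0:1] → 'n'.

'n'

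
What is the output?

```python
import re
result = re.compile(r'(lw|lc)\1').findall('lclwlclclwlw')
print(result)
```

['lc', 'lw']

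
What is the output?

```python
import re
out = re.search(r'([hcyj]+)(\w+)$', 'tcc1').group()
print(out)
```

cc1

This matches one or more of one of [hcyj] (captured); then one or more of a word character (captured); then anchored at the end.
`re.search` scans for the first position where the pattern succeeds.
The match spans [1:4] → 'cc1'.
Captured: group 1 = 'cc', group 2 = '1'.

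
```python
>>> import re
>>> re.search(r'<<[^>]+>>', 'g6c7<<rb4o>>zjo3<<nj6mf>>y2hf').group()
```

'<<rb4o>>'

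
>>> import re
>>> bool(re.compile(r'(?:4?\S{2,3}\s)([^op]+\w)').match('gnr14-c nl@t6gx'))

False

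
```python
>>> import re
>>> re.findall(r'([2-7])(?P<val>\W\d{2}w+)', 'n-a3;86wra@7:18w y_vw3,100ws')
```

The pattern matches a character in [2-7] (captured); then a non-word character, then exactly 2 of a digit, then one or more of a literal 'w' (captured as 'val').
Matches: at [3:8] match '3;86w', groups = ('3', ';86w'); at [11:16] match '7:18w', groups = ('7', ':18w').
2 groups means each result is a tuple of 2 captured strings — 2 here.

[('3', ';86w'), ('7', ':18w')]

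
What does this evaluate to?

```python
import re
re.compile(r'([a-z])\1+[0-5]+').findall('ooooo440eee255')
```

After group 1 captures some text, `\1` only succeeds where that same text appears again.
Matches: at [0:8] match 'ooooo440', group 1 = 'o'; at [8:14] match 'eee255', group 1 = 'e'.
Because there's exactly one group, `findall` drops the full match and keeps group 1 from each hit.

['o', 'e']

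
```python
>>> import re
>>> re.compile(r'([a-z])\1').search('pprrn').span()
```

`\1` is not a pattern — it's the concrete string captured by group 1, re-applied verbatim.
Unlike `match`, `search` isn't anchored — it looks for the pattern anywhere in the string.
The match spans [0:2] → 'pp'.
Captured: group 1 = 'p'.

(0, 2)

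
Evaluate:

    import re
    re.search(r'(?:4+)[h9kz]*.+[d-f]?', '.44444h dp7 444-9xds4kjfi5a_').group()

This matches one or more of a literal '4' (non-capturing group); then zero or more of one of [h9kz], then one or more of any character, then optionally a character in [d-f].
`re.search` tries every starting position until one works.
The match spans [1:28] → '44444h dp7 444-9xds4kjfi5a_'.

'44444h dp7 444-9xds4kjfi5a_'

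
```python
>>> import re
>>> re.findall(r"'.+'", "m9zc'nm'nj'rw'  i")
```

["'nm'nj'rw'"]

Matches: at [4:14] → "'nm'nj'rw'".
`findall` yields the raw match text (1 of them) because the pattern has no groups.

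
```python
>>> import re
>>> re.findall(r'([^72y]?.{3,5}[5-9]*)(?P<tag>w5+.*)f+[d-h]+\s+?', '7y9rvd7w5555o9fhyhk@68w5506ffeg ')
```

`findall` packs the 2 group values into a tuple for every match.

[('y9rvd7', 'w5555o9fhyhk@68w5506f')]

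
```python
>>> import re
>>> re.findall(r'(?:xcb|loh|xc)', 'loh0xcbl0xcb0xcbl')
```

Branches in `(...|...)` are attempted left-to-right; the first branch that allows the whole pattern to succeed is taken.
Walking the string: at [0:3] → 'loh'; at [4:7] → 'xcb'; at [9:12] → 'xcb'; at [13:16] → 'xcb'.
`findall` yields the raw match text (4 of them) because the pattern has no groups.

['loh', 'xcb', 'xcb', 'xcb']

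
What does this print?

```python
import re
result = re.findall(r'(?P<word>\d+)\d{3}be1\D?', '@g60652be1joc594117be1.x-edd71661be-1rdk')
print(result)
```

Pattern: one or more of a digit (captured as 'word'); then exactly 3 of a digit, then the literal 'be1', then optionally a non-digit.
Walking the string: at [2:11] match '60652be1j', group 1 = '60'; at [13:23] match '594117be1.', group 1 = '594'.
With a single group, `findall` returns only what that group captured — 2 items.

['60', '594']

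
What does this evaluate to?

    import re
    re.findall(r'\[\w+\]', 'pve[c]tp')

['[c]']

Since nothing is captured, `findall` lists the 1 matched substring directly.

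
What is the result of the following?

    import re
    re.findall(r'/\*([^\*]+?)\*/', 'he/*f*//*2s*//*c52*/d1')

Walking the string: at [2:7] match '/*f*/', group 1 = 'f'; at [7:13] match '/*2s*/', group 1 = '2s'; at [13:20] match '/*c52*/', group 1 = 'c52'.
One capturing group, so `findall` returns just the captured substring from each match — 3 in all.

['f', '2s', 'c52']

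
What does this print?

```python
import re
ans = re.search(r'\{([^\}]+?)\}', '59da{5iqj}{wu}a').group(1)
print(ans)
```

5iqj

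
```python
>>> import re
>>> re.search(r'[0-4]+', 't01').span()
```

(1, 3)

This matches one or more of a character in [0-4].
Unlike `match`, `search` isn't anchored — it looks for the pattern anywhere in the string.
The match spans [1:3] → '01'.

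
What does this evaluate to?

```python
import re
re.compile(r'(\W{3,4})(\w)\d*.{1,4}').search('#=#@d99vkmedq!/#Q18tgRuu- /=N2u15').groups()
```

('#=#@', 'd')

The pattern matches 3 to 4 of a non-word character (captured); then a word character (captured); then zero or more of a digit, then 1 to 4 of any character.
`re.search` scans for the first position where the pattern succeeds.
The match spans [0:11] → '#=#@d99vkme'.
Captured: group 1 = '#=#@', group 2 = 'd'.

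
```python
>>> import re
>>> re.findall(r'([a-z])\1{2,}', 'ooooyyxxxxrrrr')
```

`\1` is not a pattern — it's the concrete string captured by group 1, re-applied verbatim.
Scanning left to right: at [0:4] match 'oooo', group 1 = 'o'; at [6:10] match 'xxxx', group 1 = 'x'; at [10:14] match 'rrrr', group 1 = 'r'.
Because there's exactly one group, `findall` drops the full match and keeps group 1 from each hit.

['o', 'x', 'r']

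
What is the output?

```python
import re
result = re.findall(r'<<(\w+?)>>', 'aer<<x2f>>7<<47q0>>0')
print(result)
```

['x2f', '47q0']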